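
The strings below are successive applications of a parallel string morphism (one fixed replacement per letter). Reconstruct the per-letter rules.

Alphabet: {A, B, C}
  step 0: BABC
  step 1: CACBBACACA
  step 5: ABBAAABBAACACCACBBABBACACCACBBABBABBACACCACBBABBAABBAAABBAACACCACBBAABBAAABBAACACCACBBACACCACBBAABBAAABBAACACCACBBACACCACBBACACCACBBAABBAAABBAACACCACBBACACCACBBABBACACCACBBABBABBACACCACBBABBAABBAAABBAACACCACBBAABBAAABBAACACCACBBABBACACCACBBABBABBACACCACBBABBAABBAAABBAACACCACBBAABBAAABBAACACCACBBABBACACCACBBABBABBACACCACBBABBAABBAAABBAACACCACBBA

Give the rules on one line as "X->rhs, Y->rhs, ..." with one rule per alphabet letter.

A->BBA, B->CAC, C->A

  step 0 ⇒ step 1: BABC ⇒ CAC·BBA·CAC·A
    A ↦ BBA
    B ↦ CAC
    C ↦ A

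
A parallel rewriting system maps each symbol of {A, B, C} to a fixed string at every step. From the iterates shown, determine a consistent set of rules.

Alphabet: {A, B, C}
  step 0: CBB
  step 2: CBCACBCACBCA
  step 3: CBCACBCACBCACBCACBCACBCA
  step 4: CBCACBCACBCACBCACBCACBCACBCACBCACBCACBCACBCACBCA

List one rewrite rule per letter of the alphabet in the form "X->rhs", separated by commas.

A->CA, B->CA, C->CB

  step 3 ⇒ step 4: CBCACBCACBCACBCACBCACBCA ⇒ CB·CA·CB·CA·CB·CA·CB·CA·CB·CA·CB·CA·CB·CA·CB·CA·CB·CA·CB·CA·CB·CA·CB·CA
    A ↦ CA
    B ↦ CA
    C ↦ CB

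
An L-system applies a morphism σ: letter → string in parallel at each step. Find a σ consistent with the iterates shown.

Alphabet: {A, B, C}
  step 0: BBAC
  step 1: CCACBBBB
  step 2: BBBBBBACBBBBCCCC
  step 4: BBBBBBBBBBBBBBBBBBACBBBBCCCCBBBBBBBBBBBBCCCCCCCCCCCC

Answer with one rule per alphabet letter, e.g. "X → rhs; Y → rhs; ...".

A->ACB, B->C, C->BBB

  step 1 ⇒ step 2: CCACBBBB ⇒ BBB·BBB·ACB·BBB·C·C·C·C
    A ↦ ACB
    B ↦ C
    C ↦ BBB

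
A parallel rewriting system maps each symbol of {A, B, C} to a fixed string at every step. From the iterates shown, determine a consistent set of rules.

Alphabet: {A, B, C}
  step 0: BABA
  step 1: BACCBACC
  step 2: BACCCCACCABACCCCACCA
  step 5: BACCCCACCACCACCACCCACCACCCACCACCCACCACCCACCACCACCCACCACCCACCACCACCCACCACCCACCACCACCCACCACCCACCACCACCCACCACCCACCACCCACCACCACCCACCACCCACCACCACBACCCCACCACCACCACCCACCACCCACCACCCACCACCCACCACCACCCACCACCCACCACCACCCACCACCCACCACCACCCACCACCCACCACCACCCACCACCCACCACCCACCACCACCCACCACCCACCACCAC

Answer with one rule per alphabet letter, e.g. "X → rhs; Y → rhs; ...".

A->C, B->BAC, C->CCA

  step 1 ⇒ step 2: BACCBACC ⇒ BAC·C·CCA·CCA·BAC·C·CCA·CCA
    A ↦ C
    B ↦ BAC
    C ↦ CCA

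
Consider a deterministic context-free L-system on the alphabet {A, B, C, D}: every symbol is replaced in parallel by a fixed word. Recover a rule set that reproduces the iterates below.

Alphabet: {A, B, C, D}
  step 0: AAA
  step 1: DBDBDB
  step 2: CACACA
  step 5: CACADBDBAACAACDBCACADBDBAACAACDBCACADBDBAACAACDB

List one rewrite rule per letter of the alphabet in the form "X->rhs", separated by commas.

  step 1 ⇒ step 2: DBDBDB ⇒ C·A·C·A·C·A
    B ↦ A
    D ↦ C
  step 0 ⇒ step 1: AAA ⇒ DB·DB·DB
    A ↦ DB
    C ↦ AAC  (constrained at step 2)

A->DB, B->A, C->AAC, D->C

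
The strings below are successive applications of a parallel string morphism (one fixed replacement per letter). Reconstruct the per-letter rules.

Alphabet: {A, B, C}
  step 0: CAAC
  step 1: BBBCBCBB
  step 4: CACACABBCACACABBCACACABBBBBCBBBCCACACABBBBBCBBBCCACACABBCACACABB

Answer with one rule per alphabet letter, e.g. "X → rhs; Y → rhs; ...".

A->BC, B->CA, C->BB

  step 0 ⇒ step 1: CAAC ⇒ BB·BC·BC·BB
    A ↦ BC
    C ↦ BB
    B ↦ CA  (constrained at step 1)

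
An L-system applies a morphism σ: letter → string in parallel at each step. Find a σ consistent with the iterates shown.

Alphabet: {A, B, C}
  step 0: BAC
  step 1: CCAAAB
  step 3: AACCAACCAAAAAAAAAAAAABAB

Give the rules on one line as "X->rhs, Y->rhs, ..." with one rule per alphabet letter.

  step 0 ⇒ step 1: BAC ⇒ CC·AA·AB
    A ↦ AA
    B ↦ CC
    C ↦ AB

A->AA, B->CC, C->AB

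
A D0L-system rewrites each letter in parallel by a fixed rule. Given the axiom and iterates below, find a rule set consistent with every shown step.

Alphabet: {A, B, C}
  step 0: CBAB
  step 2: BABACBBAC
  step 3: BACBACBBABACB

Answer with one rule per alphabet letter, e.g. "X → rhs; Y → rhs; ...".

  step 2 ⇒ step 3: BABACBBAC ⇒ BA·C·BA·C·B·BA·BA·C·B
    A ↦ C
    B ↦ BA
    C ↦ B

A->C, B->BA, C->B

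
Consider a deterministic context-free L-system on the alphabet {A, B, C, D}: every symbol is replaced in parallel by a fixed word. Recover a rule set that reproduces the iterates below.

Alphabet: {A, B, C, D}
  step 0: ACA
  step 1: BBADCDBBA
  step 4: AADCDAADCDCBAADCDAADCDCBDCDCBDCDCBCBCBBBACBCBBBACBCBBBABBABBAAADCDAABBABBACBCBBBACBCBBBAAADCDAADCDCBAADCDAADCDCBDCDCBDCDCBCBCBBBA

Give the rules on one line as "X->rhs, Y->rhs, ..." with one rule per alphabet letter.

A->BBA, B->CB, C->DCD, D->AA

  step 0 ⇒ step 1: ACA ⇒ BBA·DCD·BBA
    A ↦ BBA
    C ↦ DCD
    B ↦ CB  (constrained at step 1)
    D ↦ AA  (constrained at step 1)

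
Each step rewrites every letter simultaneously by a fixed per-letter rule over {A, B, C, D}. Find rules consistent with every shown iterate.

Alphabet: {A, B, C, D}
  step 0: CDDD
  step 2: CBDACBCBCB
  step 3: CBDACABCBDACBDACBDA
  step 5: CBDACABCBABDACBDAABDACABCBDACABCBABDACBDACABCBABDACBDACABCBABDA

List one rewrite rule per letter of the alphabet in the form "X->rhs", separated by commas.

A->AB, B->DA, C->CB, D->C

  step 2 ⇒ step 3: CBDACBCBCB ⇒ CB·DA·C·AB·CB·DA·CB·DA·CB·DA
    A ↦ AB
    B ↦ DA
    C ↦ CB
    D ↦ C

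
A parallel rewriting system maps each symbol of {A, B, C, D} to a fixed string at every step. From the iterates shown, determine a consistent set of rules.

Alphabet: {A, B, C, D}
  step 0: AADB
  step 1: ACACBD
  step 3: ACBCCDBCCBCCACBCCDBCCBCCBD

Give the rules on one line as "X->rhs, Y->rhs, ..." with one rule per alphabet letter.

  step 0 ⇒ step 1: AADB ⇒ AC·AC·B·D
    A ↦ AC
    B ↦ D
    D ↦ B
    C ↦ BCC  (constrained at step 1)

A->AC, B->D, C->BCC, D->B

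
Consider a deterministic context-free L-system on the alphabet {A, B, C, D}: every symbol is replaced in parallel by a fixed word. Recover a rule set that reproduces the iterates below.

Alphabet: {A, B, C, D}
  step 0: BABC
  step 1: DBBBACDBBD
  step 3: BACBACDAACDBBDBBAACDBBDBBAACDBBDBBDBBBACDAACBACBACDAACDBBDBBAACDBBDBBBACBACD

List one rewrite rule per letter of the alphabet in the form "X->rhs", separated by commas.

A->BAC, B->DBB, C->D, D->AAC

  step 0 ⇒ step 1: BABC ⇒ DBB·BAC·DBB·D
    A ↦ BAC
    B ↦ DBB
    C ↦ D
    D ↦ AAC  (constrained at step 1)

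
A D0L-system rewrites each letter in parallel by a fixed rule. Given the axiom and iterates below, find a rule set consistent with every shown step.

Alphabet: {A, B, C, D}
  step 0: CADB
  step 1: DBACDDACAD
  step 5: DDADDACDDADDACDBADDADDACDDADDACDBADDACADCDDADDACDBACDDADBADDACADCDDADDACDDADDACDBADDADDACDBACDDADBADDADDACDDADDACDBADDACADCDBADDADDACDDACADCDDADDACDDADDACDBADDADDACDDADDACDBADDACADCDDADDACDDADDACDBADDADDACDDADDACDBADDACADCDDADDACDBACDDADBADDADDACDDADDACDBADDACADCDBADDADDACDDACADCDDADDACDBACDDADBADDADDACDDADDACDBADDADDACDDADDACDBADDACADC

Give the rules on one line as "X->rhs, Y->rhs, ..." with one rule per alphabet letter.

A->C, B->CAD, C->DBA, D->DDA

  step 0 ⇒ step 1: CADB ⇒ DBA·C·DDA·CAD
    A ↦ C
    B ↦ CAD
    C ↦ DBA
    D ↦ DDA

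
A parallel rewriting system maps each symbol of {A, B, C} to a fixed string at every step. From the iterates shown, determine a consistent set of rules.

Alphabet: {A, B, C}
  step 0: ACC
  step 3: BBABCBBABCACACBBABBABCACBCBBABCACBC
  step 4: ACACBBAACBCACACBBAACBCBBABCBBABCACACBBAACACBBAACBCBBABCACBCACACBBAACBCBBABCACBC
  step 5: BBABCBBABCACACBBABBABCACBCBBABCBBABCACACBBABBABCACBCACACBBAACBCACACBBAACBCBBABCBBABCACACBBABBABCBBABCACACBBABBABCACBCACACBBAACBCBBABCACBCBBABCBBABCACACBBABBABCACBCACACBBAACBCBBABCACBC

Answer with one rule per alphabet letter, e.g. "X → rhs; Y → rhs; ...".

A->BBA, B->AC, C->BC

  step 4 ⇒ step 5: ACACBBAACBCACACBBAACBCBBABCBBABCACACBBAACACBBAACBCBBABCACBCACACBBAACBCBBABCACBC ⇒ BBA·BC·BBA·BC·AC·AC·BBA·BBA·BC·AC·BC·BBA·BC·BBA·BC·AC·AC·BBA·BBA·BC·AC·BC·AC·AC·BBA·AC·BC·AC·AC·BBA·AC·BC·BBA·BC·BBA·BC·AC·AC·BBA·BBA·BC·BBA·BC·AC·AC·BBA·BBA·BC·AC·BC·AC·AC·BBA·AC·BC·BBA·BC·AC·BC·BBA·BC·BBA·BC·AC·AC·BBA·BBA·BC·AC·BC·AC·AC·BBA·AC·BC·BBA·BC·AC·BC
    A ↦ BBA
    B ↦ AC
    C ↦ BC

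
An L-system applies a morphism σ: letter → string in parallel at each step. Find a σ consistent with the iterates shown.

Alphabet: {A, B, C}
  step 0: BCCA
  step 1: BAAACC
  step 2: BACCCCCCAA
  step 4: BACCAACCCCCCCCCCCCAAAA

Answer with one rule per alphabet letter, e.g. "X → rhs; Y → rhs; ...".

  step 1 ⇒ step 2: BAAACC ⇒ BA·CC·CC·CC·A·A
    A ↦ CC
    B ↦ BA
    C ↦ A

A->CC, B->BA, C->A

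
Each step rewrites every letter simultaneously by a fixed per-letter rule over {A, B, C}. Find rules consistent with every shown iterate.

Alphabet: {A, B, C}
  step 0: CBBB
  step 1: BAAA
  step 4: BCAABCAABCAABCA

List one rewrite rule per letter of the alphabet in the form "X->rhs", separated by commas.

A->CA, B->A, C->B

  step 0 ⇒ step 1: CBBB ⇒ B·A·A·A
    B ↦ A
    C ↦ B
    A ↦ CA  (constrained at step 1)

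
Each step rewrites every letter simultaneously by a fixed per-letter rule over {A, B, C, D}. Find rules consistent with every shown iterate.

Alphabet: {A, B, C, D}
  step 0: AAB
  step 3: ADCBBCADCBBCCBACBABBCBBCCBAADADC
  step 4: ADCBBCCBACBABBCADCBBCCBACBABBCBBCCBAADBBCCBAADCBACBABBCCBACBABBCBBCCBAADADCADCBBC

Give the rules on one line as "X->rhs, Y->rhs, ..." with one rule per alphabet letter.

  step 3 ⇒ step 4: ADCBBCADCBBCCBACBABBCBBCCBAADADC ⇒ AD·C·BBC·CBA·CBA·BBC·AD·C·BBC·CBA·CBA·BBC·BBC·CBA·AD·BBC·CBA·AD·CBA·CBA·BBC·CBA·CBA·BBC·BBC·CBA·AD·AD·C·AD·C·BBC
    A ↦ AD
    B ↦ CBA
    C ↦ BBC
    D ↦ C

A->AD, B->CBA, C->BBC, D->C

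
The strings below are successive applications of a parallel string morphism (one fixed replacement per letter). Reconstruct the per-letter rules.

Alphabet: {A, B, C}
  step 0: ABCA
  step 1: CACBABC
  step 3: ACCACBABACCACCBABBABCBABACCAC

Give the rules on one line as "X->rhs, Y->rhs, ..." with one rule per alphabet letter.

A->C, B->AC, C->BAB

  step 0 ⇒ step 1: ABCA ⇒ C·AC·BAB·C
    A ↦ C
    B ↦ AC
    C ↦ BAB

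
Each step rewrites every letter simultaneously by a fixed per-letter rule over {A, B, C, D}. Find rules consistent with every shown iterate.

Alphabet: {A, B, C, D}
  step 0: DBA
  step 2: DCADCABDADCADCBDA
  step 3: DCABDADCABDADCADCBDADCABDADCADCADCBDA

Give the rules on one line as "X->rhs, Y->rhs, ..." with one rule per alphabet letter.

  step 2 ⇒ step 3: DCADCABDADCADCBDA ⇒ DC·A·BDA·DC·A·BDA·DCA·DC·BDA·DC·A·BDA·DC·A·DCA·DC·BDA
    A ↦ BDA
    B ↦ DCA
    C ↦ A
    D ↦ DC

A->BDA, B->DCA, C->A, D->DC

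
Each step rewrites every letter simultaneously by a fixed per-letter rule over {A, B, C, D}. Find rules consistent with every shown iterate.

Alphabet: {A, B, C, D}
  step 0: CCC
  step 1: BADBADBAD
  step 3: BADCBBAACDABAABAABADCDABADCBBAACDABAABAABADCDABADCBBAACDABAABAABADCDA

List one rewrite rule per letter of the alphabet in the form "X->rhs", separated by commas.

A->BAA, B->CDA, C->BAD, D->CB

  step 0 ⇒ step 1: CCC ⇒ BAD·BAD·BAD
    C ↦ BAD
    A ↦ BAA  (constrained at step 1)
    B ↦ CDA  (constrained at step 1)
    D ↦ CB  (constrained at step 1)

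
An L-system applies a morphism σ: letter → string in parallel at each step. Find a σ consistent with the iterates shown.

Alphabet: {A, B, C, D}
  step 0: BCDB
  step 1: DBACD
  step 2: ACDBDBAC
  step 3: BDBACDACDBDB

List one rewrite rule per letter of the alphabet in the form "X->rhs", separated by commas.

  step 2 ⇒ step 3: ACDBDBAC ⇒ BD·B·AC·D·AC·D·BD·B
    A ↦ BD
    B ↦ D
    C ↦ B
    D ↦ AC

A->BD, B->D, C->B, D->AC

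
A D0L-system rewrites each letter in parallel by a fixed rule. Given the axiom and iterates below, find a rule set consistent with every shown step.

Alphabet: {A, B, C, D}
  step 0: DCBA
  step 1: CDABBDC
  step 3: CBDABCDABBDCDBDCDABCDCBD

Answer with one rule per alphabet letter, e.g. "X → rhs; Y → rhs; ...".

A->C, B->BD, C->AB, D->CD

  step 0 ⇒ step 1: DCBA ⇒ CD·AB·BD·C
    A ↦ C
    B ↦ BD
    C ↦ AB
    D ↦ CD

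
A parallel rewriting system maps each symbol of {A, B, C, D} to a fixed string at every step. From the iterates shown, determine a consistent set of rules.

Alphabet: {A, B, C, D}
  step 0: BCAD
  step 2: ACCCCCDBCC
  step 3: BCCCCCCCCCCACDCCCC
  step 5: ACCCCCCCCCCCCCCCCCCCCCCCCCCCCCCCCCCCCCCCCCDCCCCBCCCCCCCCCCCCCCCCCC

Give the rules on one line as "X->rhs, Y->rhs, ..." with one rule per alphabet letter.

  step 2 ⇒ step 3: ACCCCCDBCC ⇒ B·CC·CC·CC·CC·CC·AC·D·CC·CC
    A ↦ B
    B ↦ D
    C ↦ CC
    D ↦ AC

A->B, B->D, C->CC, D->AC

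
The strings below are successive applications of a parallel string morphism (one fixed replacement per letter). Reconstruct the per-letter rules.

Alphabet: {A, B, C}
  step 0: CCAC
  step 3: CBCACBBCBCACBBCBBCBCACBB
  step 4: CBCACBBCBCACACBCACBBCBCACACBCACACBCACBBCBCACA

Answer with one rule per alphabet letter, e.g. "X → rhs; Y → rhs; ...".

  step 3 ⇒ step 4: CBCACBBCBCACBBCBBCBCACBB ⇒ CB·CA·CB·B·CB·CA·CA·CB·CA·CB·B·CB·CA·CA·CB·CA·CA·CB·CA·CB·B·CB·CA·CA
    A ↦ B
    B ↦ CA
    C ↦ CB

A->B, B->CA, C->CB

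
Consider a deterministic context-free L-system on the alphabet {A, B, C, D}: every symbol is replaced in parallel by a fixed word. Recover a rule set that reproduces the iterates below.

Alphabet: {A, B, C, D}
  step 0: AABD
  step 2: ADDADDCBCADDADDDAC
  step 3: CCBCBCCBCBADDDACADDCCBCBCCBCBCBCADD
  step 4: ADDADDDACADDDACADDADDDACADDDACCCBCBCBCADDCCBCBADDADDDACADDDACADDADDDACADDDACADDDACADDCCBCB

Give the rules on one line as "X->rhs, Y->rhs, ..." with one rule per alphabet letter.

A->C, B->DAC, C->ADD, D->CB

  step 3 ⇒ step 4: CCBCBCCBCBADDDACADDCCBCBCCBCBCBCADD ⇒ ADD·ADD·DAC·ADD·DAC·ADD·ADD·DAC·ADD·DAC·C·CB·CB·CB·C·ADD·C·CB·CB·ADD·ADD·DAC·ADD·DAC·ADD·ADD·DAC·ADD·DAC·ADD·DAC·ADD·C·CB·CB
    A ↦ C
    B ↦ DAC
    C ↦ ADD
    D ↦ CB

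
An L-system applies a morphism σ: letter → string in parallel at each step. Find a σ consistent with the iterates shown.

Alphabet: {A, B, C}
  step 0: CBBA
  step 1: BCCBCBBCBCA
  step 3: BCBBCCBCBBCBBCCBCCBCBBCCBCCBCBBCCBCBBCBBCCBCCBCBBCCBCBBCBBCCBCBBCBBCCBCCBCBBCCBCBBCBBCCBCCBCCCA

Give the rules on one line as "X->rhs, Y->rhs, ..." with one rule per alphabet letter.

  step 0 ⇒ step 1: CBBA ⇒ BCC·BCB·BCB·CA
    A ↦ CA
    B ↦ BCB
    C ↦ BCC

A->CA, B->BCB, C->BCC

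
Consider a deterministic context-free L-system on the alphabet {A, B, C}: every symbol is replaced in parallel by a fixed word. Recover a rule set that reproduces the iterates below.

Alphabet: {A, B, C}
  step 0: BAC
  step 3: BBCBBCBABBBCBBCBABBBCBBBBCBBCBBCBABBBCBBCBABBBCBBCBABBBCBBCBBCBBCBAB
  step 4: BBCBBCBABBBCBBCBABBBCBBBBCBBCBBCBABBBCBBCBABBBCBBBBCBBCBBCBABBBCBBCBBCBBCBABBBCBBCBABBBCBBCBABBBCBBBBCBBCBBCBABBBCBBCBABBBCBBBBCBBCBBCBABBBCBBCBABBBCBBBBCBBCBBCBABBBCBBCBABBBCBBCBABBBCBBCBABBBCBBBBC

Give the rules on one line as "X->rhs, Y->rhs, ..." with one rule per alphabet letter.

A->BB, B->BBC, C->BAB

  step 3 ⇒ step 4: BBCBBCBABBBCBBCBABBBCBBBBCBBCBBCBABBBCBBCBABBBCBBCBABBBCBBCBBCBBCBAB ⇒ BBC·BBC·BAB·BBC·BBC·BAB·BBC·BB·BBC·BBC·BBC·BAB·BBC·BBC·BAB·BBC·BB·BBC·BBC·BBC·BAB·BBC·BBC·BBC·BBC·BAB·BBC·BBC·BAB·BBC·BBC·BAB·BBC·BB·BBC·BBC·BBC·BAB·BBC·BBC·BAB·BBC·BB·BBC·BBC·BBC·BAB·BBC·BBC·BAB·BBC·BB·BBC·BBC·BBC·BAB·BBC·BBC·BAB·BBC·BBC·BAB·BBC·BBC·BAB·BBC·BB·BBC
    A ↦ BB
    B ↦ BBC
    C ↦ BAB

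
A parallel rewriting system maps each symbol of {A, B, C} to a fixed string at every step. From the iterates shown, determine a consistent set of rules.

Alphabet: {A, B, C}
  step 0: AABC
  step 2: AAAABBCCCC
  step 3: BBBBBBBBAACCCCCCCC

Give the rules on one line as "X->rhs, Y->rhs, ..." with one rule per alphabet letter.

  step 2 ⇒ step 3: AAAABBCCCC ⇒ BB·BB·BB·BB·A·A·CC·CC·CC·CC
    A ↦ BB
    B ↦ A
    C ↦ CC

A->BB, B->A, C->CC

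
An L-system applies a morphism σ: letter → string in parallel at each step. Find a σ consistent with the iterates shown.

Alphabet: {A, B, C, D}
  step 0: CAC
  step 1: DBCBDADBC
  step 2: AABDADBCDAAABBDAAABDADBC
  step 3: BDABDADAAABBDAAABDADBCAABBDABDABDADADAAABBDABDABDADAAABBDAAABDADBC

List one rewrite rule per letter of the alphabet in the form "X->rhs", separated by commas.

  step 2 ⇒ step 3: AABDADBCDAAABBDAAABDADBC ⇒ BDA·BDA·DA·AAB·BDA·AAB·DA·DBC·AAB·BDA·BDA·BDA·DA·DA·AAB·BDA·BDA·BDA·DA·AAB·BDA·AAB·DA·DBC
    A ↦ BDA
    B ↦ DA
    C ↦ DBC
    D ↦ AAB

A->BDA, B->DA, C->DBC, D->AAB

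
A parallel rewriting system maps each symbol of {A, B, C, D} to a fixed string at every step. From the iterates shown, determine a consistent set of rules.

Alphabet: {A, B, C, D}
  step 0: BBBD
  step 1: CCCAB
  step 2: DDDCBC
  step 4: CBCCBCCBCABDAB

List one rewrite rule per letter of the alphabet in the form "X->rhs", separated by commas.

A->CB, B->C, C->D, D->AB

  step 1 ⇒ step 2: CCCAB ⇒ D·D·D·CB·C
    A ↦ CB
    B ↦ C
    C ↦ D
  step 0 ⇒ step 1: BBBD ⇒ C·C·C·AB
    D ↦ AB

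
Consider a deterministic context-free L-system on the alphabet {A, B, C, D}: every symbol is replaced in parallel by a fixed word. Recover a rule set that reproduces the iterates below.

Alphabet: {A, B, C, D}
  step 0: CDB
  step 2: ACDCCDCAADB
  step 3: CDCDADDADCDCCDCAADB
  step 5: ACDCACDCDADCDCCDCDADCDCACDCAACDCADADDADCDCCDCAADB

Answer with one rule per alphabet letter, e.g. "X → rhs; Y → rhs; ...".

  step 2 ⇒ step 3: ACDCCDCAADB ⇒ CDC·D·A·D·D·A·D·CDC·CDC·A·ADB
    A ↦ CDC
    B ↦ ADB
    C ↦ D
    D ↦ A

A->CDC, B->ADB, C->D, D->A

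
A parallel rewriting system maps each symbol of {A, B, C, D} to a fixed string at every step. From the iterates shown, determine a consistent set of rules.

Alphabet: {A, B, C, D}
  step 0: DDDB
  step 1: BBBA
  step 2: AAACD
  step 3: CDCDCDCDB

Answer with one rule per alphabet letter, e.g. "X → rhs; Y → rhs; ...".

  step 2 ⇒ step 3: AAACD ⇒ CD·CD·CD·CD·B
    A ↦ CD
    C ↦ CD
    D ↦ B
  step 0 ⇒ step 1: DDDB ⇒ B·B·B·A
    B ↦ A

A->CD, B->A, C->CD, D->B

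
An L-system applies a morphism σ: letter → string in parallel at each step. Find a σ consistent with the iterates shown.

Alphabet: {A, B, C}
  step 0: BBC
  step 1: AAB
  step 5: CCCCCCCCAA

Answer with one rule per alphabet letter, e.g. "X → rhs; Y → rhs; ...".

A->CC, B->A, C->B

  step 0 ⇒ step 1: BBC ⇒ A·A·B
    B ↦ A
    C ↦ B
    A ↦ CC  (constrained at step 1)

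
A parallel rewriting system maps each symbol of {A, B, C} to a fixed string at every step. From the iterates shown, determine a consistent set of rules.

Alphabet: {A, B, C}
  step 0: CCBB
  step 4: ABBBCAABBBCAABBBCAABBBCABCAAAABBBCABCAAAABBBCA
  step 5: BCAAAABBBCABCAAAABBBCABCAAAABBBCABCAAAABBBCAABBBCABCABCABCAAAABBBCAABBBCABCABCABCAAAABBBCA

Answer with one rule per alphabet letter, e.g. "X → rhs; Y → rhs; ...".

A->BCA, B->A, C->BB

  step 4 ⇒ step 5: ABBBCAABBBCAABBBCAABBBCABCAAAABBBCABCAAAABBBCA ⇒ BCA·A·A·A·BB·BCA·BCA·A·A·A·BB·BCA·BCA·A·A·A·BB·BCA·BCA·A·A·A·BB·BCA·A·BB·BCA·BCA·BCA·BCA·A·A·A·BB·BCA·A·BB·BCA·BCA·BCA·BCA·A·A·A·BB·BCA
    A ↦ BCA
    B ↦ A
    C ↦ BB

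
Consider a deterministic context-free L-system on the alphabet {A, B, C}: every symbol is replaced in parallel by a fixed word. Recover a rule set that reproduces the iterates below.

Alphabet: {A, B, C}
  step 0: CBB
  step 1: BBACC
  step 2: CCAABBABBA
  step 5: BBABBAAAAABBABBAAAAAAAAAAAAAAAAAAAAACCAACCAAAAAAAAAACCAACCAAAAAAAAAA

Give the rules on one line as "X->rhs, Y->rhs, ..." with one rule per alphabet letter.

  step 1 ⇒ step 2: BBACC ⇒ C·C·AA·BBA·BBA
    A ↦ AA
    B ↦ C
    C ↦ BBA

A->AA, B->C, C->BBA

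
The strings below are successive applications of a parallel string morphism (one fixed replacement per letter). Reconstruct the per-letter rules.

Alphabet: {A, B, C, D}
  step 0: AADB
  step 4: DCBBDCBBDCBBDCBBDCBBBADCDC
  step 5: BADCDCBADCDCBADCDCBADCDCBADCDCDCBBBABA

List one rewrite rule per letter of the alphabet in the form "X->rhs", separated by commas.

  step 4 ⇒ step 5: DCBBDCBBDCBBDCBBDCBBBADCDC ⇒ B·A·DC·DC·B·A·DC·DC·B·A·DC·DC·B·A·DC·DC·B·A·DC·DC·DC·BB·B·A·B·A
    A ↦ BB
    B ↦ DC
    C ↦ A
    D ↦ B

A->BB, B->DC, C->A, D->B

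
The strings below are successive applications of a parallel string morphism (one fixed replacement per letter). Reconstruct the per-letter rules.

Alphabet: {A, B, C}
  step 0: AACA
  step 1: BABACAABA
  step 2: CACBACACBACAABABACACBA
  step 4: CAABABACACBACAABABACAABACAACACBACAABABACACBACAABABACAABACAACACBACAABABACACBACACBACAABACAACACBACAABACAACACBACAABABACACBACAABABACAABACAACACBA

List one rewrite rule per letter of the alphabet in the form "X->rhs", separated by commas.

A->BA, B->CAC, C->CAA

  step 1 ⇒ step 2: BABACAABA ⇒ CAC·BA·CAC·BA·CAA·BA·BA·CAC·BA
    A ↦ BA
    B ↦ CAC
    C ↦ CAA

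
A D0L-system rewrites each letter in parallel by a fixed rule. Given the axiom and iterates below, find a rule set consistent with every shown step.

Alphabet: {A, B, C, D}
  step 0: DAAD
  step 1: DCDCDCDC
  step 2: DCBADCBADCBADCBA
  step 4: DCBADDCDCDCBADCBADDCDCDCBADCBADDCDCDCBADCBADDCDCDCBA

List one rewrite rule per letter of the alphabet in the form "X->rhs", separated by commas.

A->DC, B->D, C->BA, D->DC

  step 1 ⇒ step 2: DCDCDCDC ⇒ DC·BA·DC·BA·DC·BA·DC·BA
    C ↦ BA
    D ↦ DC
  step 0 ⇒ step 1: DAAD ⇒ DC·DC·DC·DC
    A ↦ DC
    B ↦ D  (constrained at step 2)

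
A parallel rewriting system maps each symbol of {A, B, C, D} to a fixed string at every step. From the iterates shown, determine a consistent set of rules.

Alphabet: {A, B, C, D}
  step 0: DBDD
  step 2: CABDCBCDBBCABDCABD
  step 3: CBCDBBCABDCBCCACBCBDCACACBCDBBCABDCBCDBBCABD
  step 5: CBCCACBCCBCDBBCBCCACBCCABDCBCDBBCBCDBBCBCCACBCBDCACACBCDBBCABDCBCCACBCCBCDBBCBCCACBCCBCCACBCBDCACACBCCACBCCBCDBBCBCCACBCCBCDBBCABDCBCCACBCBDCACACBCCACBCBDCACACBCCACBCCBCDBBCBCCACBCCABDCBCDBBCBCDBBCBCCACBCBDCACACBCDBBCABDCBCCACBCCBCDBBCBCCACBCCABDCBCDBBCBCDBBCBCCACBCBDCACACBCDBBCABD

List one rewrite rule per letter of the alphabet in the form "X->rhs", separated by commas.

  step 2 ⇒ step 3: CABDCBCDBBCABDCABD ⇒ CBC·DBB·CA·BD·CBC·CA·CBC·BD·CA·CA·CBC·DBB·CA·BD·CBC·DBB·CA·BD
    A ↦ DBB
    B ↦ CA
    C ↦ CBC
    D ↦ BD

A->DBB, B->CA, C->CBC, D->BD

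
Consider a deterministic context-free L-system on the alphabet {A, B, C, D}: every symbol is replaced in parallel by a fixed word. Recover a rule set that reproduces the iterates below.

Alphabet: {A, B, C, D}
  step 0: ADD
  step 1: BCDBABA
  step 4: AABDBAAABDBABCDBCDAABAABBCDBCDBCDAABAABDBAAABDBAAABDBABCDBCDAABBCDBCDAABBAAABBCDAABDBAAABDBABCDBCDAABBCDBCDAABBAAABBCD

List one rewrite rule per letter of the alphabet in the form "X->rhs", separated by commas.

  step 0 ⇒ step 1: ADD ⇒ BCD·BA·BA
    A ↦ BCD
    D ↦ BA
    B ↦ AAB  (constrained at step 1)
    C ↦ D  (constrained at step 1)

A->BCD, B->AAB, C->D, D->BA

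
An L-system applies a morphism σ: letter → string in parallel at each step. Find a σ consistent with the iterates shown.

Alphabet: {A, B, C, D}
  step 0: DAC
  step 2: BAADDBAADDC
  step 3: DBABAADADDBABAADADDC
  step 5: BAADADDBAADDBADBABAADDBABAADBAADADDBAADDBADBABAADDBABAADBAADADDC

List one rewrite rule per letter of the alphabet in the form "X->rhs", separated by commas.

A->BA, B->D, C->DC, D->AD

  step 2 ⇒ step 3: BAADDBAADDC ⇒ D·BA·BA·AD·AD·D·BA·BA·AD·AD·DC
    A ↦ BA
    B ↦ D
    C ↦ DC
    D ↦ AD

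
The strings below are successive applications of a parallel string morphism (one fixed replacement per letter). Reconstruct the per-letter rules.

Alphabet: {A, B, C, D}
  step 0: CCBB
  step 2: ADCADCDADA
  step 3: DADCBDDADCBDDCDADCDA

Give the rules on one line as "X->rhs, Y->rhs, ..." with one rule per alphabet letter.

  step 2 ⇒ step 3: ADCADCDADA ⇒ DA·DC·BD·DA·DC·BD·DC·DA·DC·DA
    A ↦ DA
    C ↦ BD
    D ↦ DC
    B ↦ A  (constrained at step 0)

A->DA, B->A, C->BD, D->DC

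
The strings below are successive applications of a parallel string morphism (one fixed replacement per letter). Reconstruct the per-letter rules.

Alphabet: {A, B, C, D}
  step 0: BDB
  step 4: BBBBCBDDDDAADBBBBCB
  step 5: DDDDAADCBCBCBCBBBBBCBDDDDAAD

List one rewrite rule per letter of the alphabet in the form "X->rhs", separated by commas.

  step 4 ⇒ step 5: BBBBCBDDDDAADBBBBCB ⇒ D·D·D·D·AA·D·CB·CB·CB·CB·BB·BB·CB·D·D·D·D·AA·D
    A ↦ BB
    B ↦ D
    C ↦ AA
    D ↦ CB

A->BB, B->D, C->AA, D->CB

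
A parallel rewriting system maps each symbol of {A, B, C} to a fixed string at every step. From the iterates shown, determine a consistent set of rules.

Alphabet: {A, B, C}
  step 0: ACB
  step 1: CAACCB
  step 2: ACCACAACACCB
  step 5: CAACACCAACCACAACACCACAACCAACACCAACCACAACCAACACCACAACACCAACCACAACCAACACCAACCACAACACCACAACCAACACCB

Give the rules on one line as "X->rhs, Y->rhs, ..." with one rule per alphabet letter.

A->CA, B->CB, C->AC

  step 1 ⇒ step 2: CAACCB ⇒ AC·CA·CA·AC·AC·CB
    A ↦ CA
    B ↦ CB
    C ↦ AC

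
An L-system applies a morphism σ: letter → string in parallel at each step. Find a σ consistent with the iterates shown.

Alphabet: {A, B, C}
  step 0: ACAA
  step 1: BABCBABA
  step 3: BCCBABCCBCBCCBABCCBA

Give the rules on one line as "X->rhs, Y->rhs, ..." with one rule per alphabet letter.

  step 0 ⇒ step 1: ACAA ⇒ BA·BC·BA·BA
    A ↦ BA
    C ↦ BC
    B ↦ C  (constrained at step 1)

A->BA, B->C, C->BC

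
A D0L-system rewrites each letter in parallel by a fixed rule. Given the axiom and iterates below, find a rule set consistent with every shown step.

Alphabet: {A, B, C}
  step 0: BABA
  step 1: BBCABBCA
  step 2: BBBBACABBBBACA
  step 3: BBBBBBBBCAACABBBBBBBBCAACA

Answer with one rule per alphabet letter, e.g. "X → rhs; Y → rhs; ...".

A->CA, B->BB, C->A

  step 2 ⇒ step 3: BBBBACABBBBACA ⇒ BB·BB·BB·BB·CA·A·CA·BB·BB·BB·BB·CA·A·CA
    A ↦ CA
    B ↦ BB
    C ↦ A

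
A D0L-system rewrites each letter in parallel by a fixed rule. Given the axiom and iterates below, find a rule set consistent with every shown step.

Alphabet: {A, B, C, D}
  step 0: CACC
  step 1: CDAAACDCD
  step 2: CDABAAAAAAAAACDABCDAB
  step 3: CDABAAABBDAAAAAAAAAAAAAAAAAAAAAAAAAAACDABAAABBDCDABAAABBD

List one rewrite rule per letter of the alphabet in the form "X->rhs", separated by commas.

A->AAA, B->BBD, C->CD, D->AB

  step 2 ⇒ step 3: CDABAAAAAAAAACDABCDAB ⇒ CD·AB·AAA·BBD·AAA·AAA·AAA·AAA·AAA·AAA·AAA·AAA·AAA·CD·AB·AAA·BBD·CD·AB·AAA·BBD
    A ↦ AAA
    B ↦ BBD
    C ↦ CD
    D ↦ AB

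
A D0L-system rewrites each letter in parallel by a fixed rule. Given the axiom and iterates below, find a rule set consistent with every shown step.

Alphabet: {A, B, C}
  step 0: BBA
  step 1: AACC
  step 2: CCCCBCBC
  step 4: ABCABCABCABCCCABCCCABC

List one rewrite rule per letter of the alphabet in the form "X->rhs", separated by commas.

A->CC, B->A, C->BC

  step 1 ⇒ step 2: AACC ⇒ CC·CC·BC·BC
    A ↦ CC
    C ↦ BC
  step 0 ⇒ step 1: BBA ⇒ A·A·CC
    B ↦ A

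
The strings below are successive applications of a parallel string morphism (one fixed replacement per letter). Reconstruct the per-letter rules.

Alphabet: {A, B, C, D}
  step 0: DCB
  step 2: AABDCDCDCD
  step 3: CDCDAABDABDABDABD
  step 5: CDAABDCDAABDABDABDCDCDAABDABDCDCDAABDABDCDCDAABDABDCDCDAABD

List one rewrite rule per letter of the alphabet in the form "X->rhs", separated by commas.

A->CD, B->AA, C->A, D->BD

  step 2 ⇒ step 3: AABDCDCDCD ⇒ CD·CD·AA·BD·A·BD·A·BD·A·BD
    A ↦ CD
    B ↦ AA
    C ↦ A
    D ↦ BD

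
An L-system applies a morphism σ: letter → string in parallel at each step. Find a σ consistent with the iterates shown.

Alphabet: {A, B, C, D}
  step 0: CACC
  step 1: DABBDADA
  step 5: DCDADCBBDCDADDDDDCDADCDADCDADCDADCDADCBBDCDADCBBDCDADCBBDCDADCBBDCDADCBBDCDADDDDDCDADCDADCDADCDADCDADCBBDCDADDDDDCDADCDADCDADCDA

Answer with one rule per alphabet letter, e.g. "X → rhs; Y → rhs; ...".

A->BB, B->DD, C->DA, D->DC

  step 0 ⇒ step 1: CACC ⇒ DA·BB·DA·DA
    A ↦ BB
    C ↦ DA
    B ↦ DD  (constrained at step 1)
    D ↦ DC  (constrained at step 1)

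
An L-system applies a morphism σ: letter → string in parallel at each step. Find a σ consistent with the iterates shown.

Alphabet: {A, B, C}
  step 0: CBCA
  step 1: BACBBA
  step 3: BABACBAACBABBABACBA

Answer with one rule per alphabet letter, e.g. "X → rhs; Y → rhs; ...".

  step 0 ⇒ step 1: CBCA ⇒ B·AC·B·BA
    A ↦ BA
    B ↦ AC
    C ↦ B

A->BA, B->AC, C->B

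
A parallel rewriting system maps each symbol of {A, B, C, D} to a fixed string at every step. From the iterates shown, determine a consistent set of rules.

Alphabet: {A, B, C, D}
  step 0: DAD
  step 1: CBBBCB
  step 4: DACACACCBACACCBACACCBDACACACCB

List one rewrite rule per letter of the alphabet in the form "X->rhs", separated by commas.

A->BB, B->AC, C->D, D->CB

  step 0 ⇒ step 1: DAD ⇒ CB·BB·CB
    A ↦ BB
    D ↦ CB
    B ↦ AC  (constrained at step 1)
    C ↦ D  (constrained at step 1)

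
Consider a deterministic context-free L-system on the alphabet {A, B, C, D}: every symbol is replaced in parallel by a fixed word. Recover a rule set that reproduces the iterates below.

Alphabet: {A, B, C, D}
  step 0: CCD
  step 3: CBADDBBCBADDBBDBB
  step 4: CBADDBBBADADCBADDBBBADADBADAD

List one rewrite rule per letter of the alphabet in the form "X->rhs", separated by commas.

A->DB, B->AD, C->CB, D->B

  step 3 ⇒ step 4: CBADDBBCBADDBBDBB ⇒ CB·AD·DB·B·B·AD·AD·CB·AD·DB·B·B·AD·AD·B·AD·AD
    A ↦ DB
    B ↦ AD
    C ↦ CB
    D ↦ B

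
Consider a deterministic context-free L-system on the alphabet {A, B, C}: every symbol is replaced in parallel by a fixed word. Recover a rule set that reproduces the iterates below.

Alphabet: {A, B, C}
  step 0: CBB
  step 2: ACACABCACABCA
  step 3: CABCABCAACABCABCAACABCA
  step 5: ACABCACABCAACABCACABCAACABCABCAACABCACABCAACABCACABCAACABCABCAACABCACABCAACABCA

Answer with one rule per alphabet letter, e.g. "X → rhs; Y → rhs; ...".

A->CA, B->ACA, C->B

  step 2 ⇒ step 3: ACACABCACABCA ⇒ CA·B·CA·B·CA·ACA·B·CA·B·CA·ACA·B·CA
    A ↦ CA
    B ↦ ACA
    C ↦ B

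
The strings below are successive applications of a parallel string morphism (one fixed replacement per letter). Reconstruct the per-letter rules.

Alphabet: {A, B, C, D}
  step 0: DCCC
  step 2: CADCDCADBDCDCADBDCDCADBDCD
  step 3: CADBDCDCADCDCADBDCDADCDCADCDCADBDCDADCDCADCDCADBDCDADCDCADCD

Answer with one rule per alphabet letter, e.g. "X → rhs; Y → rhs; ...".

A->BD, B->AD, C->CAD, D->CD

  step 2 ⇒ step 3: CADCDCADBDCDCADBDCDCADBDCD ⇒ CAD·BD·CD·CAD·CD·CAD·BD·CD·AD·CD·CAD·CD·CAD·BD·CD·AD·CD·CAD·CD·CAD·BD·CD·AD·CD·CAD·CD
    A ↦ BD
    B ↦ AD
    C ↦ CAD
    D ↦ CD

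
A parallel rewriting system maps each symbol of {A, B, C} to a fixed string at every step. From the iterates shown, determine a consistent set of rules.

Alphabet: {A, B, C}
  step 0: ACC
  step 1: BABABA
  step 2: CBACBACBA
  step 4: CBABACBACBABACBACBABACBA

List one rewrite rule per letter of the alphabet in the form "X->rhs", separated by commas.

A->BA, B->C, C->BA

  step 1 ⇒ step 2: BABABA ⇒ C·BA·C·BA·C·BA
    A ↦ BA
    B ↦ C
  step 0 ⇒ step 1: ACC ⇒ BA·BA·BA
    C ↦ BA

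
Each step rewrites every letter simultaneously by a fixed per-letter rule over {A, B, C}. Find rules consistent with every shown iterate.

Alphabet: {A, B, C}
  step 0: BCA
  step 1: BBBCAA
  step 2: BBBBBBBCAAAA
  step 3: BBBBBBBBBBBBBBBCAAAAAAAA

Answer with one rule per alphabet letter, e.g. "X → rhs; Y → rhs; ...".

A->AA, B->BB, C->BC

  step 2 ⇒ step 3: BBBBBBBCAAAA ⇒ BB·BB·BB·BB·BB·BB·BB·BC·AA·AA·AA·AA
    A ↦ AA
    B ↦ BB
    C ↦ BC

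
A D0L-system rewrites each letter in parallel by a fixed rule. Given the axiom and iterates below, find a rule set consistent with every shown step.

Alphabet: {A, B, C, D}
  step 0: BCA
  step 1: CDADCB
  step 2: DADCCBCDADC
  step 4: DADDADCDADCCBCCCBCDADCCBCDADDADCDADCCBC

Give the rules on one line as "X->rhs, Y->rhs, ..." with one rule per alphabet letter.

  step 1 ⇒ step 2: CDADCB ⇒ DAD·C·CB·C·DAD·C
    A ↦ CB
    B ↦ C
    C ↦ DAD
    D ↦ C

A->CB, B->C, C->DAD, D->C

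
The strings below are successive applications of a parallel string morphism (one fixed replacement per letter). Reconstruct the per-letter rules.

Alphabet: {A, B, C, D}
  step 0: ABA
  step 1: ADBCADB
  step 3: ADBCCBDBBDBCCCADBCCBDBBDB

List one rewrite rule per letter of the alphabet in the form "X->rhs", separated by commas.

  step 0 ⇒ step 1: ABA ⇒ ADB·C·ADB
    A ↦ ADB
    B ↦ C
    C ↦ BDB  (constrained at step 1)
    D ↦ C  (constrained at step 1)

A->ADB, B->C, C->BDB, D->C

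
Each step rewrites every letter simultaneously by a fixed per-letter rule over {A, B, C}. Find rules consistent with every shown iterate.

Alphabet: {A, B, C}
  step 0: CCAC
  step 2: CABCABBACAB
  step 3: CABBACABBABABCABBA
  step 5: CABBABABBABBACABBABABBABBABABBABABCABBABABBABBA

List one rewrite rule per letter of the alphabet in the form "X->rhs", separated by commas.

A->B, B->BA, C->CA

  step 2 ⇒ step 3: CABCABBACAB ⇒ CA·B·BA·CA·B·BA·BA·B·CA·B·BA
    A ↦ B
    B ↦ BA
    C ↦ CA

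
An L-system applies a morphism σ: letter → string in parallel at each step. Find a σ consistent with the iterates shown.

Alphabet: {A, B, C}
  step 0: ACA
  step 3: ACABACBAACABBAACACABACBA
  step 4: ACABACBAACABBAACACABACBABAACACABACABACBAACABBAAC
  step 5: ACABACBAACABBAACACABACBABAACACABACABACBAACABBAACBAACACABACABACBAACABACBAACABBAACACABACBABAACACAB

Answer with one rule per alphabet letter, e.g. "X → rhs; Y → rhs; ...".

  step 4 ⇒ step 5: ACABACBAACABBAACACABACBABAACACABACABACBAACABBAAC ⇒ AC·AB·AC·BA·AC·AB·BA·AC·AC·AB·AC·BA·BA·AC·AC·AB·AC·AB·AC·BA·AC·AB·BA·AC·BA·AC·AC·AB·AC·AB·AC·BA·AC·AB·AC·BA·AC·AB·BA·AC·AC·AB·AC·BA·BA·AC·AC·AB
    A ↦ AC
    B ↦ BA
    C ↦ AB

A->AC, B->BA, C->AB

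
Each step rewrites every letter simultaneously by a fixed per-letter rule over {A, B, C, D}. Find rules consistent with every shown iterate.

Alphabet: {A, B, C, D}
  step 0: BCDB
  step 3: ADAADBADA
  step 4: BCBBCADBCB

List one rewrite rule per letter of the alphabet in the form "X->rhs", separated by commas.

A->B, B->AD, C->A, D->C

  step 3 ⇒ step 4: ADAADBADA ⇒ B·C·B·B·C·AD·B·C·B
    A ↦ B
    B ↦ AD
    D ↦ C
    C ↦ A  (constrained at step 0)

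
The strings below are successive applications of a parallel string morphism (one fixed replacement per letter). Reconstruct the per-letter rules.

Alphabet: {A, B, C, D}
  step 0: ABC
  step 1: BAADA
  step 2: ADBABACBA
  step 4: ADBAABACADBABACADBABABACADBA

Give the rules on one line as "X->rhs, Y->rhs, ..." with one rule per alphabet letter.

  step 1 ⇒ step 2: BAADA ⇒ AD·BA·BA·C·BA
    A ↦ BA
    B ↦ AD
    D ↦ C
  step 0 ⇒ step 1: ABC ⇒ BA·AD·A
    C ↦ A

A->BA, B->AD, C->A, D->C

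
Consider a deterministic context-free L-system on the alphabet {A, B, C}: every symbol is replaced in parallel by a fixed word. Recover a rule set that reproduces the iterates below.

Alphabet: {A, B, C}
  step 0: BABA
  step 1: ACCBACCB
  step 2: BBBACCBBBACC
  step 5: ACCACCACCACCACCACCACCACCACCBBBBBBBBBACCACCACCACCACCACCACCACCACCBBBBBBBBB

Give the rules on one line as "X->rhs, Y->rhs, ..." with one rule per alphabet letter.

A->B, B->ACC, C->B

  step 1 ⇒ step 2: ACCBACCB ⇒ B·B·B·ACC·B·B·B·ACC
    A ↦ B
    B ↦ ACC
    C ↦ B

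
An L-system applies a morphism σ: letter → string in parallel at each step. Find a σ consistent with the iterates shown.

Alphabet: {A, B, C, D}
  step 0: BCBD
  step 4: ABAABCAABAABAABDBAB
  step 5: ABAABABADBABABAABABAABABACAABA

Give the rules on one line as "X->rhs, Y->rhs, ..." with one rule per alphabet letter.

A->AB, B->A, C->DB, D->C

  step 4 ⇒ step 5: ABAABCAABAABAABDBAB ⇒ AB·A·AB·AB·A·DB·AB·AB·A·AB·AB·A·AB·AB·A·C·A·AB·A
    A ↦ AB
    B ↦ A
    C ↦ DB
    D ↦ C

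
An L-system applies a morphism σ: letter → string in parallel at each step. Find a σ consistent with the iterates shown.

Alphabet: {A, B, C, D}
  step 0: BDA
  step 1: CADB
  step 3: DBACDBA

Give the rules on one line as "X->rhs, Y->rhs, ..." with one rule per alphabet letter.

A->DB, B->C, C->A, D->A

  step 0 ⇒ step 1: BDA ⇒ C·A·DB
    A ↦ DB
    B ↦ C
    D ↦ A
    C ↦ A  (constrained at step 1)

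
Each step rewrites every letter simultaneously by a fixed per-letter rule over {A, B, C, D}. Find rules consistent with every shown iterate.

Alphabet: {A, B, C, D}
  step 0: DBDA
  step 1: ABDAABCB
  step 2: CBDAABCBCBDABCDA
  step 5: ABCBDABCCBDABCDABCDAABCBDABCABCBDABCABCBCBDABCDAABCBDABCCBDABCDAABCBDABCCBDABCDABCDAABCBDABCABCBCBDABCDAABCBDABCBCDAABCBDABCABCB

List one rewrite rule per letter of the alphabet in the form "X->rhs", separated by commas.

A->CB, B->DA, C->BC, D->AB

  step 1 ⇒ step 2: ABDAABCB ⇒ CB·DA·AB·CB·CB·DA·BC·DA
    A ↦ CB
    B ↦ DA
    C ↦ BC
    D ↦ AB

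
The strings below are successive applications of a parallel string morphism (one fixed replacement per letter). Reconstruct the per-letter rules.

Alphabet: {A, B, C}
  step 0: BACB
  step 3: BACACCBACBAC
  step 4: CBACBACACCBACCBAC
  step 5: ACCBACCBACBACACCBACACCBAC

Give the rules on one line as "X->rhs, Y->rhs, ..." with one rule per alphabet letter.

  step 4 ⇒ step 5: CBACBACACCBACCBAC ⇒ AC·C·B·AC·C·B·AC·B·AC·AC·C·B·AC·AC·C·B·AC
    A ↦ B
    B ↦ C
    C ↦ AC

A->B, B->C, C->AC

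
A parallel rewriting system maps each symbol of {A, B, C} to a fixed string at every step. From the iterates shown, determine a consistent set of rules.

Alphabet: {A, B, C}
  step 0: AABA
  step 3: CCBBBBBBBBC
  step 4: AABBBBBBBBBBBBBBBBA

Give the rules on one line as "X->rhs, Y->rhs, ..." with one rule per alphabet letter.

A->C, B->BB, C->A

  step 3 ⇒ step 4: CCBBBBBBBBC ⇒ A·A·BB·BB·BB·BB·BB·BB·BB·BB·A
    B ↦ BB
    C ↦ A
    A ↦ C  (constrained at step 0)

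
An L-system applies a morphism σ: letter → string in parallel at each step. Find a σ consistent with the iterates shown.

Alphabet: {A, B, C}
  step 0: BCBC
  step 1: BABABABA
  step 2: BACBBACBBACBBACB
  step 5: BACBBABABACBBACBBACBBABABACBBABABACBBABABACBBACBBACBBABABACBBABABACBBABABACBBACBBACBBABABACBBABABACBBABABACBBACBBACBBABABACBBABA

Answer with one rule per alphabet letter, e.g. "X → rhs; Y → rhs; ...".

A->CB, B->BA, C->BA

  step 1 ⇒ step 2: BABABABA ⇒ BA·CB·BA·CB·BA·CB·BA·CB
    A ↦ CB
    B ↦ BA
  step 0 ⇒ step 1: BCBC ⇒ BA·BA·BA·BA
    C ↦ BA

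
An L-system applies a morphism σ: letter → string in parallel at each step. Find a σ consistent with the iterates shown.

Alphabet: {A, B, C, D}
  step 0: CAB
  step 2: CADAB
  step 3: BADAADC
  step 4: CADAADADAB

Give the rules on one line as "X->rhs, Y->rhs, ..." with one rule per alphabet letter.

A->AD, B->C, C->B, D->A

  step 3 ⇒ step 4: BADAADC ⇒ C·AD·A·AD·AD·A·B
    A ↦ AD
    B ↦ C
    C ↦ B
    D ↦ A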